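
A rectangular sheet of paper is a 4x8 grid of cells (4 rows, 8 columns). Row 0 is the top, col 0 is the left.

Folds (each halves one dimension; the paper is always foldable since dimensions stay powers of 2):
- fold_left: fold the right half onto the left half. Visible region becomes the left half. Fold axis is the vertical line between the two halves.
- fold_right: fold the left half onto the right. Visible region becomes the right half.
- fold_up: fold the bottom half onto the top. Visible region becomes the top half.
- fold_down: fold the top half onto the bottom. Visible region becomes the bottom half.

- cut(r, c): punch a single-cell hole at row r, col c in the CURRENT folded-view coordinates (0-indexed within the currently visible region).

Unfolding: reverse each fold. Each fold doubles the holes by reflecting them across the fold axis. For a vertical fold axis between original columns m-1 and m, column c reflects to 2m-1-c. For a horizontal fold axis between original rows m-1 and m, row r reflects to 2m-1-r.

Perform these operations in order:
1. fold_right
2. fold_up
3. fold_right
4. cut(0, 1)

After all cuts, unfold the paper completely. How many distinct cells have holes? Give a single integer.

Answer: 8

Derivation:
Op 1 fold_right: fold axis v@4; visible region now rows[0,4) x cols[4,8) = 4x4
Op 2 fold_up: fold axis h@2; visible region now rows[0,2) x cols[4,8) = 2x4
Op 3 fold_right: fold axis v@6; visible region now rows[0,2) x cols[6,8) = 2x2
Op 4 cut(0, 1): punch at orig (0,7); cuts so far [(0, 7)]; region rows[0,2) x cols[6,8) = 2x2
Unfold 1 (reflect across v@6): 2 holes -> [(0, 4), (0, 7)]
Unfold 2 (reflect across h@2): 4 holes -> [(0, 4), (0, 7), (3, 4), (3, 7)]
Unfold 3 (reflect across v@4): 8 holes -> [(0, 0), (0, 3), (0, 4), (0, 7), (3, 0), (3, 3), (3, 4), (3, 7)]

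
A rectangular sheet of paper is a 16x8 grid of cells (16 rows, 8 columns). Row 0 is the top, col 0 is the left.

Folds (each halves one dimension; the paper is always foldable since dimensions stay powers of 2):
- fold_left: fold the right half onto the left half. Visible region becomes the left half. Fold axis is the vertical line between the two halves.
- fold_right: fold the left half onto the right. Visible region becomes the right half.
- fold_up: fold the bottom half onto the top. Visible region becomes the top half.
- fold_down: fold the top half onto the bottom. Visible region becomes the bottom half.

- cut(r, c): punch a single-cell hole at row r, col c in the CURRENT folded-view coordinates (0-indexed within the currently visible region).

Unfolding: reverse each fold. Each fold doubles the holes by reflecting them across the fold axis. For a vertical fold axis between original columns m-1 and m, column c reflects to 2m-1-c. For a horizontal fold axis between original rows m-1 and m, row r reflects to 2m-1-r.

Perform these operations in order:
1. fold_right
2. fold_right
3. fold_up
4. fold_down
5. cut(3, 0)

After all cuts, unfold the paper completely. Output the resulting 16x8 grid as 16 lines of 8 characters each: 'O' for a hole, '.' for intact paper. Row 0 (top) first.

Op 1 fold_right: fold axis v@4; visible region now rows[0,16) x cols[4,8) = 16x4
Op 2 fold_right: fold axis v@6; visible region now rows[0,16) x cols[6,8) = 16x2
Op 3 fold_up: fold axis h@8; visible region now rows[0,8) x cols[6,8) = 8x2
Op 4 fold_down: fold axis h@4; visible region now rows[4,8) x cols[6,8) = 4x2
Op 5 cut(3, 0): punch at orig (7,6); cuts so far [(7, 6)]; region rows[4,8) x cols[6,8) = 4x2
Unfold 1 (reflect across h@4): 2 holes -> [(0, 6), (7, 6)]
Unfold 2 (reflect across h@8): 4 holes -> [(0, 6), (7, 6), (8, 6), (15, 6)]
Unfold 3 (reflect across v@6): 8 holes -> [(0, 5), (0, 6), (7, 5), (7, 6), (8, 5), (8, 6), (15, 5), (15, 6)]
Unfold 4 (reflect across v@4): 16 holes -> [(0, 1), (0, 2), (0, 5), (0, 6), (7, 1), (7, 2), (7, 5), (7, 6), (8, 1), (8, 2), (8, 5), (8, 6), (15, 1), (15, 2), (15, 5), (15, 6)]

Answer: .OO..OO.
........
........
........
........
........
........
.OO..OO.
.OO..OO.
........
........
........
........
........
........
.OO..OO.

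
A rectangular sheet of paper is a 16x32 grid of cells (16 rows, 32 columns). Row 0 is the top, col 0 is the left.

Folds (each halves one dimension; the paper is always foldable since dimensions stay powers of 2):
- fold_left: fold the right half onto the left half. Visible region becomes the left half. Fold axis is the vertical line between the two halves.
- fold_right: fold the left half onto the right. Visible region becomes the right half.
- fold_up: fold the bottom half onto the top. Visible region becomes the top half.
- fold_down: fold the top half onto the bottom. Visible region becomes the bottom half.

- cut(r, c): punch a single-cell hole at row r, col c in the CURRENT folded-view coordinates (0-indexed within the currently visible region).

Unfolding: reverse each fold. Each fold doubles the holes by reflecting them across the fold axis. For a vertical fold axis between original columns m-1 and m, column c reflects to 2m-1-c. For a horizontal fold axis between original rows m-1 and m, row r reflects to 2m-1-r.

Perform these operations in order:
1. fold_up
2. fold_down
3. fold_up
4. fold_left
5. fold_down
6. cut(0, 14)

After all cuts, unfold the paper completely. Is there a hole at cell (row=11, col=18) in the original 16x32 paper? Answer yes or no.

Answer: no

Derivation:
Op 1 fold_up: fold axis h@8; visible region now rows[0,8) x cols[0,32) = 8x32
Op 2 fold_down: fold axis h@4; visible region now rows[4,8) x cols[0,32) = 4x32
Op 3 fold_up: fold axis h@6; visible region now rows[4,6) x cols[0,32) = 2x32
Op 4 fold_left: fold axis v@16; visible region now rows[4,6) x cols[0,16) = 2x16
Op 5 fold_down: fold axis h@5; visible region now rows[5,6) x cols[0,16) = 1x16
Op 6 cut(0, 14): punch at orig (5,14); cuts so far [(5, 14)]; region rows[5,6) x cols[0,16) = 1x16
Unfold 1 (reflect across h@5): 2 holes -> [(4, 14), (5, 14)]
Unfold 2 (reflect across v@16): 4 holes -> [(4, 14), (4, 17), (5, 14), (5, 17)]
Unfold 3 (reflect across h@6): 8 holes -> [(4, 14), (4, 17), (5, 14), (5, 17), (6, 14), (6, 17), (7, 14), (7, 17)]
Unfold 4 (reflect across h@4): 16 holes -> [(0, 14), (0, 17), (1, 14), (1, 17), (2, 14), (2, 17), (3, 14), (3, 17), (4, 14), (4, 17), (5, 14), (5, 17), (6, 14), (6, 17), (7, 14), (7, 17)]
Unfold 5 (reflect across h@8): 32 holes -> [(0, 14), (0, 17), (1, 14), (1, 17), (2, 14), (2, 17), (3, 14), (3, 17), (4, 14), (4, 17), (5, 14), (5, 17), (6, 14), (6, 17), (7, 14), (7, 17), (8, 14), (8, 17), (9, 14), (9, 17), (10, 14), (10, 17), (11, 14), (11, 17), (12, 14), (12, 17), (13, 14), (13, 17), (14, 14), (14, 17), (15, 14), (15, 17)]
Holes: [(0, 14), (0, 17), (1, 14), (1, 17), (2, 14), (2, 17), (3, 14), (3, 17), (4, 14), (4, 17), (5, 14), (5, 17), (6, 14), (6, 17), (7, 14), (7, 17), (8, 14), (8, 17), (9, 14), (9, 17), (10, 14), (10, 17), (11, 14), (11, 17), (12, 14), (12, 17), (13, 14), (13, 17), (14, 14), (14, 17), (15, 14), (15, 17)]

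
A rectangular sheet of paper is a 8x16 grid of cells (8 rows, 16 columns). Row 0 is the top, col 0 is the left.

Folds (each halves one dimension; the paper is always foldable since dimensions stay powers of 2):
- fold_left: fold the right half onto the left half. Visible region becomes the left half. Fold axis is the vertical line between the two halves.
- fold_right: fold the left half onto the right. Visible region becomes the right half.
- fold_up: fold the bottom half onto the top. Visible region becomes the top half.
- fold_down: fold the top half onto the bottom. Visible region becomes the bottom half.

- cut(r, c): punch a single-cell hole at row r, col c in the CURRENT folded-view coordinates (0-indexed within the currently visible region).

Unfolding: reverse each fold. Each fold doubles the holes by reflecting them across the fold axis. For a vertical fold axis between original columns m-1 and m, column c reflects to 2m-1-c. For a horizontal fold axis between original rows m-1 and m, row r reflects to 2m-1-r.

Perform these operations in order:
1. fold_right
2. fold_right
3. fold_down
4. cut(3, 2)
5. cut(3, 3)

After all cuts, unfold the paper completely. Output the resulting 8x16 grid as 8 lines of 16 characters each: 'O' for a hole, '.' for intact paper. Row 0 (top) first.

Op 1 fold_right: fold axis v@8; visible region now rows[0,8) x cols[8,16) = 8x8
Op 2 fold_right: fold axis v@12; visible region now rows[0,8) x cols[12,16) = 8x4
Op 3 fold_down: fold axis h@4; visible region now rows[4,8) x cols[12,16) = 4x4
Op 4 cut(3, 2): punch at orig (7,14); cuts so far [(7, 14)]; region rows[4,8) x cols[12,16) = 4x4
Op 5 cut(3, 3): punch at orig (7,15); cuts so far [(7, 14), (7, 15)]; region rows[4,8) x cols[12,16) = 4x4
Unfold 1 (reflect across h@4): 4 holes -> [(0, 14), (0, 15), (7, 14), (7, 15)]
Unfold 2 (reflect across v@12): 8 holes -> [(0, 8), (0, 9), (0, 14), (0, 15), (7, 8), (7, 9), (7, 14), (7, 15)]
Unfold 3 (reflect across v@8): 16 holes -> [(0, 0), (0, 1), (0, 6), (0, 7), (0, 8), (0, 9), (0, 14), (0, 15), (7, 0), (7, 1), (7, 6), (7, 7), (7, 8), (7, 9), (7, 14), (7, 15)]

Answer: OO....OOOO....OO
................
................
................
................
................
................
OO....OOOO....OO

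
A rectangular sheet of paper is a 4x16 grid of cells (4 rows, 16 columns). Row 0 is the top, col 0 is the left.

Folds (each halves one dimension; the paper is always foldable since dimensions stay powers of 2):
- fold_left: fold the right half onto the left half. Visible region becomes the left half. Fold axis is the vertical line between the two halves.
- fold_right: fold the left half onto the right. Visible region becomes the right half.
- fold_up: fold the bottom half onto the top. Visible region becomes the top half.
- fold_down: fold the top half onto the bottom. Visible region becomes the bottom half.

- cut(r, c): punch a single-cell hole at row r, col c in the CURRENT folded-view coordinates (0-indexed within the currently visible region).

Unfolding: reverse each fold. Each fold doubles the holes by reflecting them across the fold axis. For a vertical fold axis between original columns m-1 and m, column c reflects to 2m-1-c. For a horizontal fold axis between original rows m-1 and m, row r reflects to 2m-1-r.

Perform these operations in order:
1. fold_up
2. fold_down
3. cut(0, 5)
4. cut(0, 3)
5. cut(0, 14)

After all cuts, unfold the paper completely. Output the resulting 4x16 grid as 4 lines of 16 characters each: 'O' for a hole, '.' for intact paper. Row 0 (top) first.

Answer: ...O.O........O.
...O.O........O.
...O.O........O.
...O.O........O.

Derivation:
Op 1 fold_up: fold axis h@2; visible region now rows[0,2) x cols[0,16) = 2x16
Op 2 fold_down: fold axis h@1; visible region now rows[1,2) x cols[0,16) = 1x16
Op 3 cut(0, 5): punch at orig (1,5); cuts so far [(1, 5)]; region rows[1,2) x cols[0,16) = 1x16
Op 4 cut(0, 3): punch at orig (1,3); cuts so far [(1, 3), (1, 5)]; region rows[1,2) x cols[0,16) = 1x16
Op 5 cut(0, 14): punch at orig (1,14); cuts so far [(1, 3), (1, 5), (1, 14)]; region rows[1,2) x cols[0,16) = 1x16
Unfold 1 (reflect across h@1): 6 holes -> [(0, 3), (0, 5), (0, 14), (1, 3), (1, 5), (1, 14)]
Unfold 2 (reflect across h@2): 12 holes -> [(0, 3), (0, 5), (0, 14), (1, 3), (1, 5), (1, 14), (2, 3), (2, 5), (2, 14), (3, 3), (3, 5), (3, 14)]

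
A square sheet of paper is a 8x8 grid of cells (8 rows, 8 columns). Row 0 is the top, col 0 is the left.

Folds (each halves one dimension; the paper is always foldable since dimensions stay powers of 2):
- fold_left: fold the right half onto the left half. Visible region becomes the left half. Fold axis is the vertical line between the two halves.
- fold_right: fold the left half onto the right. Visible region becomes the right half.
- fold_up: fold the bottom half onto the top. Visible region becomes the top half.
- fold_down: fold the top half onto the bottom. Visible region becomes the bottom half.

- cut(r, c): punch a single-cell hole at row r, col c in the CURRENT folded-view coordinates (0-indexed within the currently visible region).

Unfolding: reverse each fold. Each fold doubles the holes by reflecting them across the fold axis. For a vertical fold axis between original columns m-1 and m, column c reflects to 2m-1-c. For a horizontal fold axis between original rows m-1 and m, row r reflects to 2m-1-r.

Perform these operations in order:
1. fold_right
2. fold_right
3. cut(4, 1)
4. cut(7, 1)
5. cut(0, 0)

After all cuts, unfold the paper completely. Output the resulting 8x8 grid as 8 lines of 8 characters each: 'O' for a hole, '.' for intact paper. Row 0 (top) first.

Op 1 fold_right: fold axis v@4; visible region now rows[0,8) x cols[4,8) = 8x4
Op 2 fold_right: fold axis v@6; visible region now rows[0,8) x cols[6,8) = 8x2
Op 3 cut(4, 1): punch at orig (4,7); cuts so far [(4, 7)]; region rows[0,8) x cols[6,8) = 8x2
Op 4 cut(7, 1): punch at orig (7,7); cuts so far [(4, 7), (7, 7)]; region rows[0,8) x cols[6,8) = 8x2
Op 5 cut(0, 0): punch at orig (0,6); cuts so far [(0, 6), (4, 7), (7, 7)]; region rows[0,8) x cols[6,8) = 8x2
Unfold 1 (reflect across v@6): 6 holes -> [(0, 5), (0, 6), (4, 4), (4, 7), (7, 4), (7, 7)]
Unfold 2 (reflect across v@4): 12 holes -> [(0, 1), (0, 2), (0, 5), (0, 6), (4, 0), (4, 3), (4, 4), (4, 7), (7, 0), (7, 3), (7, 4), (7, 7)]

Answer: .OO..OO.
........
........
........
O..OO..O
........
........
O..OO..O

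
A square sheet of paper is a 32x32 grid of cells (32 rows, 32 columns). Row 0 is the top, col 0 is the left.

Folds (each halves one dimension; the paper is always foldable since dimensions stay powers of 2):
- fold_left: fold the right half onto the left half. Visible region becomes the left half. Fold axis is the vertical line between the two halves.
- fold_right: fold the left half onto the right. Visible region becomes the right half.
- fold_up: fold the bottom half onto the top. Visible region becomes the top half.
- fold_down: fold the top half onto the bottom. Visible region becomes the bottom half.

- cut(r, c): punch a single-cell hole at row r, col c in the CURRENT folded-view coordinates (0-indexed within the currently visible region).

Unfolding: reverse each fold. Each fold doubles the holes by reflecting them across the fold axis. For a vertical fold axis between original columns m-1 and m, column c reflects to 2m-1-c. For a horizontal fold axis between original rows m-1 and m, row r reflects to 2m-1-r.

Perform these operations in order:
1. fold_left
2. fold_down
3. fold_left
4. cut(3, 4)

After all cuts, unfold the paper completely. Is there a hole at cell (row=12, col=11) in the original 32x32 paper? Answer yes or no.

Answer: yes

Derivation:
Op 1 fold_left: fold axis v@16; visible region now rows[0,32) x cols[0,16) = 32x16
Op 2 fold_down: fold axis h@16; visible region now rows[16,32) x cols[0,16) = 16x16
Op 3 fold_left: fold axis v@8; visible region now rows[16,32) x cols[0,8) = 16x8
Op 4 cut(3, 4): punch at orig (19,4); cuts so far [(19, 4)]; region rows[16,32) x cols[0,8) = 16x8
Unfold 1 (reflect across v@8): 2 holes -> [(19, 4), (19, 11)]
Unfold 2 (reflect across h@16): 4 holes -> [(12, 4), (12, 11), (19, 4), (19, 11)]
Unfold 3 (reflect across v@16): 8 holes -> [(12, 4), (12, 11), (12, 20), (12, 27), (19, 4), (19, 11), (19, 20), (19, 27)]
Holes: [(12, 4), (12, 11), (12, 20), (12, 27), (19, 4), (19, 11), (19, 20), (19, 27)]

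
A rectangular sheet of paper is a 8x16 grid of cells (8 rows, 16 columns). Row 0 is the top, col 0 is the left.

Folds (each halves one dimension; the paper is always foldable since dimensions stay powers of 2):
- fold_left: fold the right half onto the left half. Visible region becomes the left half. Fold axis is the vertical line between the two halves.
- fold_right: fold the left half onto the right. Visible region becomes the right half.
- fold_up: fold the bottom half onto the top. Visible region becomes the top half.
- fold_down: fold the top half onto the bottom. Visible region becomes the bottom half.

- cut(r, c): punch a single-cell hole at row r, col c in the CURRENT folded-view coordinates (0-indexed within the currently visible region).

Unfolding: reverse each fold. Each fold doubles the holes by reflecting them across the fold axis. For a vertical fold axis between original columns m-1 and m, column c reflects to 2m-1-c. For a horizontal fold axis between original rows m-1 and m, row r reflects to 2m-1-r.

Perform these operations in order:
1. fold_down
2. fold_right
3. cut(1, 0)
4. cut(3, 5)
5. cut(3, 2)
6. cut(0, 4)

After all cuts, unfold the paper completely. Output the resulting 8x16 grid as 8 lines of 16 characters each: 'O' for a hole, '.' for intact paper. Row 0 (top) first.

Answer: ..O..O....O..O..
................
.......OO.......
...O........O...
...O........O...
.......OO.......
................
..O..O....O..O..

Derivation:
Op 1 fold_down: fold axis h@4; visible region now rows[4,8) x cols[0,16) = 4x16
Op 2 fold_right: fold axis v@8; visible region now rows[4,8) x cols[8,16) = 4x8
Op 3 cut(1, 0): punch at orig (5,8); cuts so far [(5, 8)]; region rows[4,8) x cols[8,16) = 4x8
Op 4 cut(3, 5): punch at orig (7,13); cuts so far [(5, 8), (7, 13)]; region rows[4,8) x cols[8,16) = 4x8
Op 5 cut(3, 2): punch at orig (7,10); cuts so far [(5, 8), (7, 10), (7, 13)]; region rows[4,8) x cols[8,16) = 4x8
Op 6 cut(0, 4): punch at orig (4,12); cuts so far [(4, 12), (5, 8), (7, 10), (7, 13)]; region rows[4,8) x cols[8,16) = 4x8
Unfold 1 (reflect across v@8): 8 holes -> [(4, 3), (4, 12), (5, 7), (5, 8), (7, 2), (7, 5), (7, 10), (7, 13)]
Unfold 2 (reflect across h@4): 16 holes -> [(0, 2), (0, 5), (0, 10), (0, 13), (2, 7), (2, 8), (3, 3), (3, 12), (4, 3), (4, 12), (5, 7), (5, 8), (7, 2), (7, 5), (7, 10), (7, 13)]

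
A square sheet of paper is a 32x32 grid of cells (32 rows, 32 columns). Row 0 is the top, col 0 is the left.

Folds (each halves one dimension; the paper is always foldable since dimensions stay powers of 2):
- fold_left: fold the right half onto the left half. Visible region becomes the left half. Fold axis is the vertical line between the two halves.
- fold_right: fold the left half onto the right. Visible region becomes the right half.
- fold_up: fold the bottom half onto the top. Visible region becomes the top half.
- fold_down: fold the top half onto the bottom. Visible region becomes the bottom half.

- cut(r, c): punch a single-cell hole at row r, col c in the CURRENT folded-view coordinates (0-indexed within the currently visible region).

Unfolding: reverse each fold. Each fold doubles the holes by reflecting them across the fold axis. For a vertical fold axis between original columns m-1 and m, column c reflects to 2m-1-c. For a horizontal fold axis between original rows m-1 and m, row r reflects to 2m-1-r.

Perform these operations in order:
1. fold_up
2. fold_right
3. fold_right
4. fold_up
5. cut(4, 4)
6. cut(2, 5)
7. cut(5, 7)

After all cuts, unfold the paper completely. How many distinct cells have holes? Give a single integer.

Answer: 48

Derivation:
Op 1 fold_up: fold axis h@16; visible region now rows[0,16) x cols[0,32) = 16x32
Op 2 fold_right: fold axis v@16; visible region now rows[0,16) x cols[16,32) = 16x16
Op 3 fold_right: fold axis v@24; visible region now rows[0,16) x cols[24,32) = 16x8
Op 4 fold_up: fold axis h@8; visible region now rows[0,8) x cols[24,32) = 8x8
Op 5 cut(4, 4): punch at orig (4,28); cuts so far [(4, 28)]; region rows[0,8) x cols[24,32) = 8x8
Op 6 cut(2, 5): punch at orig (2,29); cuts so far [(2, 29), (4, 28)]; region rows[0,8) x cols[24,32) = 8x8
Op 7 cut(5, 7): punch at orig (5,31); cuts so far [(2, 29), (4, 28), (5, 31)]; region rows[0,8) x cols[24,32) = 8x8
Unfold 1 (reflect across h@8): 6 holes -> [(2, 29), (4, 28), (5, 31), (10, 31), (11, 28), (13, 29)]
Unfold 2 (reflect across v@24): 12 holes -> [(2, 18), (2, 29), (4, 19), (4, 28), (5, 16), (5, 31), (10, 16), (10, 31), (11, 19), (11, 28), (13, 18), (13, 29)]
Unfold 3 (reflect across v@16): 24 holes -> [(2, 2), (2, 13), (2, 18), (2, 29), (4, 3), (4, 12), (4, 19), (4, 28), (5, 0), (5, 15), (5, 16), (5, 31), (10, 0), (10, 15), (10, 16), (10, 31), (11, 3), (11, 12), (11, 19), (11, 28), (13, 2), (13, 13), (13, 18), (13, 29)]
Unfold 4 (reflect across h@16): 48 holes -> [(2, 2), (2, 13), (2, 18), (2, 29), (4, 3), (4, 12), (4, 19), (4, 28), (5, 0), (5, 15), (5, 16), (5, 31), (10, 0), (10, 15), (10, 16), (10, 31), (11, 3), (11, 12), (11, 19), (11, 28), (13, 2), (13, 13), (13, 18), (13, 29), (18, 2), (18, 13), (18, 18), (18, 29), (20, 3), (20, 12), (20, 19), (20, 28), (21, 0), (21, 15), (21, 16), (21, 31), (26, 0), (26, 15), (26, 16), (26, 31), (27, 3), (27, 12), (27, 19), (27, 28), (29, 2), (29, 13), (29, 18), (29, 29)]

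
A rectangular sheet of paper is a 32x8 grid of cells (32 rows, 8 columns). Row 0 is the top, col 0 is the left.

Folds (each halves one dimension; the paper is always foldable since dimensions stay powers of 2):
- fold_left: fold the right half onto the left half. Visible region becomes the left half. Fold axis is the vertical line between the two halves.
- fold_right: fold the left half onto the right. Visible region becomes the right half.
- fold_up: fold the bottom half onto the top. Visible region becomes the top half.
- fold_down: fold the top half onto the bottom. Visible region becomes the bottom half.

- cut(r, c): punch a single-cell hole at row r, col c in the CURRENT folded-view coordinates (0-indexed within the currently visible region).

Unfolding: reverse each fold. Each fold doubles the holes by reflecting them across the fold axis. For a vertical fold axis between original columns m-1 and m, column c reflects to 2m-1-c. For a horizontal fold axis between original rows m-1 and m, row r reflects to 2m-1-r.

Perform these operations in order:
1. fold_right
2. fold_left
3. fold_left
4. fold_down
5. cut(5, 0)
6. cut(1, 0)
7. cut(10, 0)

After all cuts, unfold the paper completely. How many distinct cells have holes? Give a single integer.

Op 1 fold_right: fold axis v@4; visible region now rows[0,32) x cols[4,8) = 32x4
Op 2 fold_left: fold axis v@6; visible region now rows[0,32) x cols[4,6) = 32x2
Op 3 fold_left: fold axis v@5; visible region now rows[0,32) x cols[4,5) = 32x1
Op 4 fold_down: fold axis h@16; visible region now rows[16,32) x cols[4,5) = 16x1
Op 5 cut(5, 0): punch at orig (21,4); cuts so far [(21, 4)]; region rows[16,32) x cols[4,5) = 16x1
Op 6 cut(1, 0): punch at orig (17,4); cuts so far [(17, 4), (21, 4)]; region rows[16,32) x cols[4,5) = 16x1
Op 7 cut(10, 0): punch at orig (26,4); cuts so far [(17, 4), (21, 4), (26, 4)]; region rows[16,32) x cols[4,5) = 16x1
Unfold 1 (reflect across h@16): 6 holes -> [(5, 4), (10, 4), (14, 4), (17, 4), (21, 4), (26, 4)]
Unfold 2 (reflect across v@5): 12 holes -> [(5, 4), (5, 5), (10, 4), (10, 5), (14, 4), (14, 5), (17, 4), (17, 5), (21, 4), (21, 5), (26, 4), (26, 5)]
Unfold 3 (reflect across v@6): 24 holes -> [(5, 4), (5, 5), (5, 6), (5, 7), (10, 4), (10, 5), (10, 6), (10, 7), (14, 4), (14, 5), (14, 6), (14, 7), (17, 4), (17, 5), (17, 6), (17, 7), (21, 4), (21, 5), (21, 6), (21, 7), (26, 4), (26, 5), (26, 6), (26, 7)]
Unfold 4 (reflect across v@4): 48 holes -> [(5, 0), (5, 1), (5, 2), (5, 3), (5, 4), (5, 5), (5, 6), (5, 7), (10, 0), (10, 1), (10, 2), (10, 3), (10, 4), (10, 5), (10, 6), (10, 7), (14, 0), (14, 1), (14, 2), (14, 3), (14, 4), (14, 5), (14, 6), (14, 7), (17, 0), (17, 1), (17, 2), (17, 3), (17, 4), (17, 5), (17, 6), (17, 7), (21, 0), (21, 1), (21, 2), (21, 3), (21, 4), (21, 5), (21, 6), (21, 7), (26, 0), (26, 1), (26, 2), (26, 3), (26, 4), (26, 5), (26, 6), (26, 7)]

Answer: 48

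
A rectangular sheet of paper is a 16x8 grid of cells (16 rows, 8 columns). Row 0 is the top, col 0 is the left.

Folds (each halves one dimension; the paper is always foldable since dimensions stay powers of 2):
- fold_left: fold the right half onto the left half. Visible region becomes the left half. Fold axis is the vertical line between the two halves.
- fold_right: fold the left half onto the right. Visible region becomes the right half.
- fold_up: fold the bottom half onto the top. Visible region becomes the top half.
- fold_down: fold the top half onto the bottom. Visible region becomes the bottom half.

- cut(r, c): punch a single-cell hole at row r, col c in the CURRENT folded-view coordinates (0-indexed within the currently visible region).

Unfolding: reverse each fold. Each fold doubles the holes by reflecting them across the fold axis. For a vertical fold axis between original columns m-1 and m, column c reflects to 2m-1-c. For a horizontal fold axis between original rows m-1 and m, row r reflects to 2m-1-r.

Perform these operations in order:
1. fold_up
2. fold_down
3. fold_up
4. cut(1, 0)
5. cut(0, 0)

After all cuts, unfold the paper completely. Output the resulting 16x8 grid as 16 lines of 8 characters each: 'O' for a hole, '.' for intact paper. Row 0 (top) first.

Op 1 fold_up: fold axis h@8; visible region now rows[0,8) x cols[0,8) = 8x8
Op 2 fold_down: fold axis h@4; visible region now rows[4,8) x cols[0,8) = 4x8
Op 3 fold_up: fold axis h@6; visible region now rows[4,6) x cols[0,8) = 2x8
Op 4 cut(1, 0): punch at orig (5,0); cuts so far [(5, 0)]; region rows[4,6) x cols[0,8) = 2x8
Op 5 cut(0, 0): punch at orig (4,0); cuts so far [(4, 0), (5, 0)]; region rows[4,6) x cols[0,8) = 2x8
Unfold 1 (reflect across h@6): 4 holes -> [(4, 0), (5, 0), (6, 0), (7, 0)]
Unfold 2 (reflect across h@4): 8 holes -> [(0, 0), (1, 0), (2, 0), (3, 0), (4, 0), (5, 0), (6, 0), (7, 0)]
Unfold 3 (reflect across h@8): 16 holes -> [(0, 0), (1, 0), (2, 0), (3, 0), (4, 0), (5, 0), (6, 0), (7, 0), (8, 0), (9, 0), (10, 0), (11, 0), (12, 0), (13, 0), (14, 0), (15, 0)]

Answer: O.......
O.......
O.......
O.......
O.......
O.......
O.......
O.......
O.......
O.......
O.......
O.......
O.......
O.......
O.......
O.......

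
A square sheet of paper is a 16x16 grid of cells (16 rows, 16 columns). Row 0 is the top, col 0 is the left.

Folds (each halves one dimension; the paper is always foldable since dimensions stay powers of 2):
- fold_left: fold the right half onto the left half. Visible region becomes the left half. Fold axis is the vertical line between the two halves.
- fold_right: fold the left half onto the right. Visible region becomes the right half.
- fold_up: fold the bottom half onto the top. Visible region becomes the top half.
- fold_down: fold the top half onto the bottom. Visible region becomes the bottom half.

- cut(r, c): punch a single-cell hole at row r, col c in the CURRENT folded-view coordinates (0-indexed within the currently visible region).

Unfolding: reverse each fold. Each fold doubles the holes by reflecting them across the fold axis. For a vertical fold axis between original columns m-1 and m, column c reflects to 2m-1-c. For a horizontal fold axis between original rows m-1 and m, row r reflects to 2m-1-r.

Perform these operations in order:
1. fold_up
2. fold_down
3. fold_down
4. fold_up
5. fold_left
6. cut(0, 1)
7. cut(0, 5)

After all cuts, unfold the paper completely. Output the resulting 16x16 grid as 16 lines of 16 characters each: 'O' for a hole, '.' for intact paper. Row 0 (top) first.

Answer: .O...O....O...O.
.O...O....O...O.
.O...O....O...O.
.O...O....O...O.
.O...O....O...O.
.O...O....O...O.
.O...O....O...O.
.O...O....O...O.
.O...O....O...O.
.O...O....O...O.
.O...O....O...O.
.O...O....O...O.
.O...O....O...O.
.O...O....O...O.
.O...O....O...O.
.O...O....O...O.

Derivation:
Op 1 fold_up: fold axis h@8; visible region now rows[0,8) x cols[0,16) = 8x16
Op 2 fold_down: fold axis h@4; visible region now rows[4,8) x cols[0,16) = 4x16
Op 3 fold_down: fold axis h@6; visible region now rows[6,8) x cols[0,16) = 2x16
Op 4 fold_up: fold axis h@7; visible region now rows[6,7) x cols[0,16) = 1x16
Op 5 fold_left: fold axis v@8; visible region now rows[6,7) x cols[0,8) = 1x8
Op 6 cut(0, 1): punch at orig (6,1); cuts so far [(6, 1)]; region rows[6,7) x cols[0,8) = 1x8
Op 7 cut(0, 5): punch at orig (6,5); cuts so far [(6, 1), (6, 5)]; region rows[6,7) x cols[0,8) = 1x8
Unfold 1 (reflect across v@8): 4 holes -> [(6, 1), (6, 5), (6, 10), (6, 14)]
Unfold 2 (reflect across h@7): 8 holes -> [(6, 1), (6, 5), (6, 10), (6, 14), (7, 1), (7, 5), (7, 10), (7, 14)]
Unfold 3 (reflect across h@6): 16 holes -> [(4, 1), (4, 5), (4, 10), (4, 14), (5, 1), (5, 5), (5, 10), (5, 14), (6, 1), (6, 5), (6, 10), (6, 14), (7, 1), (7, 5), (7, 10), (7, 14)]
Unfold 4 (reflect across h@4): 32 holes -> [(0, 1), (0, 5), (0, 10), (0, 14), (1, 1), (1, 5), (1, 10), (1, 14), (2, 1), (2, 5), (2, 10), (2, 14), (3, 1), (3, 5), (3, 10), (3, 14), (4, 1), (4, 5), (4, 10), (4, 14), (5, 1), (5, 5), (5, 10), (5, 14), (6, 1), (6, 5), (6, 10), (6, 14), (7, 1), (7, 5), (7, 10), (7, 14)]
Unfold 5 (reflect across h@8): 64 holes -> [(0, 1), (0, 5), (0, 10), (0, 14), (1, 1), (1, 5), (1, 10), (1, 14), (2, 1), (2, 5), (2, 10), (2, 14), (3, 1), (3, 5), (3, 10), (3, 14), (4, 1), (4, 5), (4, 10), (4, 14), (5, 1), (5, 5), (5, 10), (5, 14), (6, 1), (6, 5), (6, 10), (6, 14), (7, 1), (7, 5), (7, 10), (7, 14), (8, 1), (8, 5), (8, 10), (8, 14), (9, 1), (9, 5), (9, 10), (9, 14), (10, 1), (10, 5), (10, 10), (10, 14), (11, 1), (11, 5), (11, 10), (11, 14), (12, 1), (12, 5), (12, 10), (12, 14), (13, 1), (13, 5), (13, 10), (13, 14), (14, 1), (14, 5), (14, 10), (14, 14), (15, 1), (15, 5), (15, 10), (15, 14)]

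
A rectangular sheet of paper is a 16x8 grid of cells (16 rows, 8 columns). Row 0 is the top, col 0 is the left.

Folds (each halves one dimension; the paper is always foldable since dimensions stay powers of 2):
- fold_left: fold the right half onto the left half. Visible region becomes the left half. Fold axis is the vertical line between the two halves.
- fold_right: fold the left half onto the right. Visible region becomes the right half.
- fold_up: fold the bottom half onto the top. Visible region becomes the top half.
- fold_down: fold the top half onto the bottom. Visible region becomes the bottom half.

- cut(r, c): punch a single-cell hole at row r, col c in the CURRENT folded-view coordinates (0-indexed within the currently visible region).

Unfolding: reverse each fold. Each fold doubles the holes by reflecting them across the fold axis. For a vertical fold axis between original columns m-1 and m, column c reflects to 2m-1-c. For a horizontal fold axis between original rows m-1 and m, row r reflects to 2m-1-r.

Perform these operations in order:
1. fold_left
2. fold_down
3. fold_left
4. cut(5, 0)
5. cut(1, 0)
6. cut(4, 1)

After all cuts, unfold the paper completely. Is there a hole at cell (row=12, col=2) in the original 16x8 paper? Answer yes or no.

Op 1 fold_left: fold axis v@4; visible region now rows[0,16) x cols[0,4) = 16x4
Op 2 fold_down: fold axis h@8; visible region now rows[8,16) x cols[0,4) = 8x4
Op 3 fold_left: fold axis v@2; visible region now rows[8,16) x cols[0,2) = 8x2
Op 4 cut(5, 0): punch at orig (13,0); cuts so far [(13, 0)]; region rows[8,16) x cols[0,2) = 8x2
Op 5 cut(1, 0): punch at orig (9,0); cuts so far [(9, 0), (13, 0)]; region rows[8,16) x cols[0,2) = 8x2
Op 6 cut(4, 1): punch at orig (12,1); cuts so far [(9, 0), (12, 1), (13, 0)]; region rows[8,16) x cols[0,2) = 8x2
Unfold 1 (reflect across v@2): 6 holes -> [(9, 0), (9, 3), (12, 1), (12, 2), (13, 0), (13, 3)]
Unfold 2 (reflect across h@8): 12 holes -> [(2, 0), (2, 3), (3, 1), (3, 2), (6, 0), (6, 3), (9, 0), (9, 3), (12, 1), (12, 2), (13, 0), (13, 3)]
Unfold 3 (reflect across v@4): 24 holes -> [(2, 0), (2, 3), (2, 4), (2, 7), (3, 1), (3, 2), (3, 5), (3, 6), (6, 0), (6, 3), (6, 4), (6, 7), (9, 0), (9, 3), (9, 4), (9, 7), (12, 1), (12, 2), (12, 5), (12, 6), (13, 0), (13, 3), (13, 4), (13, 7)]
Holes: [(2, 0), (2, 3), (2, 4), (2, 7), (3, 1), (3, 2), (3, 5), (3, 6), (6, 0), (6, 3), (6, 4), (6, 7), (9, 0), (9, 3), (9, 4), (9, 7), (12, 1), (12, 2), (12, 5), (12, 6), (13, 0), (13, 3), (13, 4), (13, 7)]

Answer: yes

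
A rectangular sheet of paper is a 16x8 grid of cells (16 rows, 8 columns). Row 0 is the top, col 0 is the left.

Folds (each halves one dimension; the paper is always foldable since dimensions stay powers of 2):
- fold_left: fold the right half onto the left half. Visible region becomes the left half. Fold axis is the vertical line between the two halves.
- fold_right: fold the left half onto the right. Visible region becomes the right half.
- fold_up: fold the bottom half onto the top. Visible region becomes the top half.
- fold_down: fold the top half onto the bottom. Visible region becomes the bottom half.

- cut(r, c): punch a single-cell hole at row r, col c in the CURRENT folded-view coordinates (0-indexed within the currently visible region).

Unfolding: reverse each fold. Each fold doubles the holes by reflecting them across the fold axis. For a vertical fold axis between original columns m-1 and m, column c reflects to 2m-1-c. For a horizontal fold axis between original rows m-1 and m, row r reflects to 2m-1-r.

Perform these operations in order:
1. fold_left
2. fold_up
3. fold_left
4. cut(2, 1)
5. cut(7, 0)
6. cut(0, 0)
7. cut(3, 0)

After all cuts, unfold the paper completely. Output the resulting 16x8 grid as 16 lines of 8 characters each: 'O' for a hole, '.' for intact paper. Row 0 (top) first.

Answer: O..OO..O
........
.OO..OO.
O..OO..O
........
........
........
O..OO..O
O..OO..O
........
........
........
O..OO..O
.OO..OO.
........
O..OO..O

Derivation:
Op 1 fold_left: fold axis v@4; visible region now rows[0,16) x cols[0,4) = 16x4
Op 2 fold_up: fold axis h@8; visible region now rows[0,8) x cols[0,4) = 8x4
Op 3 fold_left: fold axis v@2; visible region now rows[0,8) x cols[0,2) = 8x2
Op 4 cut(2, 1): punch at orig (2,1); cuts so far [(2, 1)]; region rows[0,8) x cols[0,2) = 8x2
Op 5 cut(7, 0): punch at orig (7,0); cuts so far [(2, 1), (7, 0)]; region rows[0,8) x cols[0,2) = 8x2
Op 6 cut(0, 0): punch at orig (0,0); cuts so far [(0, 0), (2, 1), (7, 0)]; region rows[0,8) x cols[0,2) = 8x2
Op 7 cut(3, 0): punch at orig (3,0); cuts so far [(0, 0), (2, 1), (3, 0), (7, 0)]; region rows[0,8) x cols[0,2) = 8x2
Unfold 1 (reflect across v@2): 8 holes -> [(0, 0), (0, 3), (2, 1), (2, 2), (3, 0), (3, 3), (7, 0), (7, 3)]
Unfold 2 (reflect across h@8): 16 holes -> [(0, 0), (0, 3), (2, 1), (2, 2), (3, 0), (3, 3), (7, 0), (7, 3), (8, 0), (8, 3), (12, 0), (12, 3), (13, 1), (13, 2), (15, 0), (15, 3)]
Unfold 3 (reflect across v@4): 32 holes -> [(0, 0), (0, 3), (0, 4), (0, 7), (2, 1), (2, 2), (2, 5), (2, 6), (3, 0), (3, 3), (3, 4), (3, 7), (7, 0), (7, 3), (7, 4), (7, 7), (8, 0), (8, 3), (8, 4), (8, 7), (12, 0), (12, 3), (12, 4), (12, 7), (13, 1), (13, 2), (13, 5), (13, 6), (15, 0), (15, 3), (15, 4), (15, 7)]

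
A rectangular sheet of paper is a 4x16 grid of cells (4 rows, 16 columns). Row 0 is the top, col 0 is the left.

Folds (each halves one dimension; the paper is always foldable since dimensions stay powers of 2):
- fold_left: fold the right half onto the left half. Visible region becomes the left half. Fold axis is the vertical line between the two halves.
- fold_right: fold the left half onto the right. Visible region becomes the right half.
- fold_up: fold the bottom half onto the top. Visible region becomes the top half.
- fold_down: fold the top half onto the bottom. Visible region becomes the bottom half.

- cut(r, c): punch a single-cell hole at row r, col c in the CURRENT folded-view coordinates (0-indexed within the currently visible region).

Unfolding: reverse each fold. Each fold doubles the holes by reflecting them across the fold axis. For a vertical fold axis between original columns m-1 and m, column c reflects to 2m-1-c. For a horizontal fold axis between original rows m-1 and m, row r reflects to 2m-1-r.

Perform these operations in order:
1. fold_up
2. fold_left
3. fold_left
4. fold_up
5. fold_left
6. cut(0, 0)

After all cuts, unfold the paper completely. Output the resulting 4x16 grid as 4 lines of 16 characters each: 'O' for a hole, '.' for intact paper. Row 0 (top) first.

Op 1 fold_up: fold axis h@2; visible region now rows[0,2) x cols[0,16) = 2x16
Op 2 fold_left: fold axis v@8; visible region now rows[0,2) x cols[0,8) = 2x8
Op 3 fold_left: fold axis v@4; visible region now rows[0,2) x cols[0,4) = 2x4
Op 4 fold_up: fold axis h@1; visible region now rows[0,1) x cols[0,4) = 1x4
Op 5 fold_left: fold axis v@2; visible region now rows[0,1) x cols[0,2) = 1x2
Op 6 cut(0, 0): punch at orig (0,0); cuts so far [(0, 0)]; region rows[0,1) x cols[0,2) = 1x2
Unfold 1 (reflect across v@2): 2 holes -> [(0, 0), (0, 3)]
Unfold 2 (reflect across h@1): 4 holes -> [(0, 0), (0, 3), (1, 0), (1, 3)]
Unfold 3 (reflect across v@4): 8 holes -> [(0, 0), (0, 3), (0, 4), (0, 7), (1, 0), (1, 3), (1, 4), (1, 7)]
Unfold 4 (reflect across v@8): 16 holes -> [(0, 0), (0, 3), (0, 4), (0, 7), (0, 8), (0, 11), (0, 12), (0, 15), (1, 0), (1, 3), (1, 4), (1, 7), (1, 8), (1, 11), (1, 12), (1, 15)]
Unfold 5 (reflect across h@2): 32 holes -> [(0, 0), (0, 3), (0, 4), (0, 7), (0, 8), (0, 11), (0, 12), (0, 15), (1, 0), (1, 3), (1, 4), (1, 7), (1, 8), (1, 11), (1, 12), (1, 15), (2, 0), (2, 3), (2, 4), (2, 7), (2, 8), (2, 11), (2, 12), (2, 15), (3, 0), (3, 3), (3, 4), (3, 7), (3, 8), (3, 11), (3, 12), (3, 15)]

Answer: O..OO..OO..OO..O
O..OO..OO..OO..O
O..OO..OO..OO..O
O..OO..OO..OO..O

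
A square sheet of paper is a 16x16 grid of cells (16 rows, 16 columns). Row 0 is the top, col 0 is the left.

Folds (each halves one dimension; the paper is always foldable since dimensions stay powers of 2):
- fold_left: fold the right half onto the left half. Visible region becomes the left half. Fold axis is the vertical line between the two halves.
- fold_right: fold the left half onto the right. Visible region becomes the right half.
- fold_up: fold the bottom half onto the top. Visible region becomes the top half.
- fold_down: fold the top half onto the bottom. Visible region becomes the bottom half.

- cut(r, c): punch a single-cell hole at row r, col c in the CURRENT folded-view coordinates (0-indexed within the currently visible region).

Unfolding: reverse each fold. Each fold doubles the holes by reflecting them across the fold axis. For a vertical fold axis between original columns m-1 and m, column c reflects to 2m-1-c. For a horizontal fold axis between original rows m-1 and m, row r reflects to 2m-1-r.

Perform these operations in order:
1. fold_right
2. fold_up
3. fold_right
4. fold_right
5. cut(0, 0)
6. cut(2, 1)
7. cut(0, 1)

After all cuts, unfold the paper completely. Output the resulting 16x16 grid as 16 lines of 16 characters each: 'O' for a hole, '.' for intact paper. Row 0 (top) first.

Op 1 fold_right: fold axis v@8; visible region now rows[0,16) x cols[8,16) = 16x8
Op 2 fold_up: fold axis h@8; visible region now rows[0,8) x cols[8,16) = 8x8
Op 3 fold_right: fold axis v@12; visible region now rows[0,8) x cols[12,16) = 8x4
Op 4 fold_right: fold axis v@14; visible region now rows[0,8) x cols[14,16) = 8x2
Op 5 cut(0, 0): punch at orig (0,14); cuts so far [(0, 14)]; region rows[0,8) x cols[14,16) = 8x2
Op 6 cut(2, 1): punch at orig (2,15); cuts so far [(0, 14), (2, 15)]; region rows[0,8) x cols[14,16) = 8x2
Op 7 cut(0, 1): punch at orig (0,15); cuts so far [(0, 14), (0, 15), (2, 15)]; region rows[0,8) x cols[14,16) = 8x2
Unfold 1 (reflect across v@14): 6 holes -> [(0, 12), (0, 13), (0, 14), (0, 15), (2, 12), (2, 15)]
Unfold 2 (reflect across v@12): 12 holes -> [(0, 8), (0, 9), (0, 10), (0, 11), (0, 12), (0, 13), (0, 14), (0, 15), (2, 8), (2, 11), (2, 12), (2, 15)]
Unfold 3 (reflect across h@8): 24 holes -> [(0, 8), (0, 9), (0, 10), (0, 11), (0, 12), (0, 13), (0, 14), (0, 15), (2, 8), (2, 11), (2, 12), (2, 15), (13, 8), (13, 11), (13, 12), (13, 15), (15, 8), (15, 9), (15, 10), (15, 11), (15, 12), (15, 13), (15, 14), (15, 15)]
Unfold 4 (reflect across v@8): 48 holes -> [(0, 0), (0, 1), (0, 2), (0, 3), (0, 4), (0, 5), (0, 6), (0, 7), (0, 8), (0, 9), (0, 10), (0, 11), (0, 12), (0, 13), (0, 14), (0, 15), (2, 0), (2, 3), (2, 4), (2, 7), (2, 8), (2, 11), (2, 12), (2, 15), (13, 0), (13, 3), (13, 4), (13, 7), (13, 8), (13, 11), (13, 12), (13, 15), (15, 0), (15, 1), (15, 2), (15, 3), (15, 4), (15, 5), (15, 6), (15, 7), (15, 8), (15, 9), (15, 10), (15, 11), (15, 12), (15, 13), (15, 14), (15, 15)]

Answer: OOOOOOOOOOOOOOOO
................
O..OO..OO..OO..O
................
................
................
................
................
................
................
................
................
................
O..OO..OO..OO..O
................
OOOOOOOOOOOOOOOO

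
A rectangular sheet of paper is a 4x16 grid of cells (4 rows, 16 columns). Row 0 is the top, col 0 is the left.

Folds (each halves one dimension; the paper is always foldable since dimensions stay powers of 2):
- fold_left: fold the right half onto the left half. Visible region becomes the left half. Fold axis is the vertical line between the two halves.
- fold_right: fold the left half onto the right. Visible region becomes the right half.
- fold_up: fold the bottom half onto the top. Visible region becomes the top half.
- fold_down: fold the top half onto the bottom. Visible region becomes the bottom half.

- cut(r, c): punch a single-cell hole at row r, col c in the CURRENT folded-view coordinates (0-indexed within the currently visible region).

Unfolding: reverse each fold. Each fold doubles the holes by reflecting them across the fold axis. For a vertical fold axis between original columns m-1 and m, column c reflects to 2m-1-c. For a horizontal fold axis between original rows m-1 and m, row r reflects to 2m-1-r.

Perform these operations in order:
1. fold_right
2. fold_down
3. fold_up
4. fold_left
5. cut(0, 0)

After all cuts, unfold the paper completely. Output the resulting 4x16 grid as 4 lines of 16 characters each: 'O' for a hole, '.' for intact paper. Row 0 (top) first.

Op 1 fold_right: fold axis v@8; visible region now rows[0,4) x cols[8,16) = 4x8
Op 2 fold_down: fold axis h@2; visible region now rows[2,4) x cols[8,16) = 2x8
Op 3 fold_up: fold axis h@3; visible region now rows[2,3) x cols[8,16) = 1x8
Op 4 fold_left: fold axis v@12; visible region now rows[2,3) x cols[8,12) = 1x4
Op 5 cut(0, 0): punch at orig (2,8); cuts so far [(2, 8)]; region rows[2,3) x cols[8,12) = 1x4
Unfold 1 (reflect across v@12): 2 holes -> [(2, 8), (2, 15)]
Unfold 2 (reflect across h@3): 4 holes -> [(2, 8), (2, 15), (3, 8), (3, 15)]
Unfold 3 (reflect across h@2): 8 holes -> [(0, 8), (0, 15), (1, 8), (1, 15), (2, 8), (2, 15), (3, 8), (3, 15)]
Unfold 4 (reflect across v@8): 16 holes -> [(0, 0), (0, 7), (0, 8), (0, 15), (1, 0), (1, 7), (1, 8), (1, 15), (2, 0), (2, 7), (2, 8), (2, 15), (3, 0), (3, 7), (3, 8), (3, 15)]

Answer: O......OO......O
O......OO......O
O......OO......O
O......OO......O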